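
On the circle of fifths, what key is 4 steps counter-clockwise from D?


Working:
Each counter-clockwise step moves down a perfect 5th (= up a perfect 4th)
From D: D → G → C → F → Bb
= Bb


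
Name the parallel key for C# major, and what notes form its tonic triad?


Let's work it out.
Parallel keys share the same tonic but differ in mode
C# major → parallel is C# minor
Tonic triad of C# minor = C# E G#
= C# minor; triad = C# E G#


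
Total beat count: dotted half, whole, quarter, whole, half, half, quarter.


Working:
Beat values:
  dotted half = 3 beats
  whole = 4 beats
  quarter = 1 beat
  whole = 4 beats
  half = 2 beats
  half = 2 beats
  quarter = 1 beat
Sum = 3 + 4 + 1 + 4 + 2 + 2 + 1
= 17 beats


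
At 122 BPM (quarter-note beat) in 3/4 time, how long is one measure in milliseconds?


Step by step:
Quarter-note beat duration = 60000 / 122 ms
Beats per measure (3/4) = 3
One measure = 3 × 60000 / 122 = 180000 / 122 ms
= 1475.4 ms


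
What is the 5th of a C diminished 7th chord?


Diminished 7th chord = root + minor 3rd + diminished 5th + diminished 7th
Seventh chords stack in thirds, so the letter names are C-E-G-B
Root: C
Minor 3rd above C: Eb
Diminished 5th above C: Gb
Diminished 7th above C: Bbb
The 5th = Gb


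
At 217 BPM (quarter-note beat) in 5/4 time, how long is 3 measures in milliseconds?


Let's work it out.
Quarter-note beat duration = 60000 / 217 ms
Beats per measure (5/4) = 5
One measure = 5 × 60000 / 217 = 300000 / 217 ms
3 measures = 3 × 300000 / 217 = 900000 / 217
= 4147.5 ms


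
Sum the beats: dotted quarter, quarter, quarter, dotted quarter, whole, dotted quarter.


Beat values:
  dotted quarter = 1.5 beats
  quarter = 1 beat
  quarter = 1 beat
  dotted quarter = 1.5 beats
  whole = 4 beats
  dotted quarter = 1.5 beats
Sum = 1.5 + 1 + 1 + 1.5 + 4 + 1.5
= 10.5 beats


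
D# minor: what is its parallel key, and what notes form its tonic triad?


Parallel keys share the same tonic but differ in mode
D# minor → parallel is D# major
Tonic triad of D# major = D# F## A#
= D# major; triad = D# F## A#


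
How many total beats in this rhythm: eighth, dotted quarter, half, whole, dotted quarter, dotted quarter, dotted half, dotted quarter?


Beat values:
  eighth = 0.5 beats
  dotted quarter = 1.5 beats
  half = 2 beats
  whole = 4 beats
  dotted quarter = 1.5 beats
  dotted quarter = 1.5 beats
  dotted half = 3 beats
  dotted quarter = 1.5 beats
Sum = 0.5 + 1.5 + 2 + 4 + 1.5 + 1.5 + 3 + 1.5
= 15.5 beats


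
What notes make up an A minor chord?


Minor triad = root + minor 3rd (3 semitones) + perfect 5th (7 semitones)
A triad on A stacks thirds, so the chord tones use letter names A-C-E
Root: A
Minor 3rd above A: C
Perfect 5th above A: E
Chord = A C E


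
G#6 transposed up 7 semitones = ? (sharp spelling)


Working:
G#6: chromatic position 8 in octave 6 → absolute = 6×12 + 8 = 80
Transpose up 7: 80 + 7 = 87
87 = 7×12 + 3 → D# in octave 7
Result = D#7


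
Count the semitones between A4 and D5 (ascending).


Absolute semitone position = octave×12 + chromatic position
A4: 4×12 + 9 = 57
D5: 5×12 + 2 = 62
Difference = 62 - 57 = 5
= 5 semitones


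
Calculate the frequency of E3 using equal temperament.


Step by step:
f = 440 × 2^(n/12) where n = semitones from A4
E3: -17 semitones from A4
f = 440 × 2^(-17/12)
f = 164.81 Hz


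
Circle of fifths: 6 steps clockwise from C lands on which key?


Reasoning:
Each clockwise step on the circle of fifths moves up a perfect 5th
From C: C → G → D → A → E → B → F#/Gb
= F#/Gb


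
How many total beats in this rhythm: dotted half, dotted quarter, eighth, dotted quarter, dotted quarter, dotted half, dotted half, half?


Step by step:
Beat values:
  dotted half = 3 beats
  dotted quarter = 1.5 beats
  eighth = 0.5 beats
  dotted quarter = 1.5 beats
  dotted quarter = 1.5 beats
  dotted half = 3 beats
  dotted half = 3 beats
  half = 2 beats
Sum = 3 + 1.5 + 0.5 + 1.5 + 1.5 + 3 + 3 + 2
= 16 beats


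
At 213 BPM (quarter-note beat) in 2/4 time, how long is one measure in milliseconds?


Step by step:
Quarter-note beat duration = 60000 / 213 ms
Beats per measure (2/4) = 2
One measure = 2 × 60000 / 213 = 120000 / 213 ms
= 563.4 ms


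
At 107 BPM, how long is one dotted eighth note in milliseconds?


Reasoning:
One quarter-note beat = 60000 / BPM = 60000 / 107 ms
Dotted eighth note = 3/4 × quarter note
Duration = 3/4 × 60000 / 107 = 45000 / 107
= 420.6 ms


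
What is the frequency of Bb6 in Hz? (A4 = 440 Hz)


Let's work it out.
f = 440 × 2^(n/12) where n = semitones from A4
Bb6: 25 semitones from A4
f = 440 × 2^(25/12)
f = 1864.66 Hz


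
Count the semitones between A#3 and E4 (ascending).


Let's work it out.
Absolute semitone position = octave×12 + chromatic position
A#3: 3×12 + 10 = 46
E4: 4×12 + 4 = 52
Difference = 52 - 46 = 6
= 6 semitones


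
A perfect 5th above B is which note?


Reasoning:
A 5th spans 5 letter names, so from B we land on F
A perfect 5th = 7 semitones above B
Spell F at that pitch: F#
= F#


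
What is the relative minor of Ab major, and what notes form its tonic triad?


Let's work it out.
The relative minor shares the major's key signature and starts on its 6th degree
6th degree = a major 6th above the tonic; a major 6th above Ab is F
→ relative minor of Ab major is F minor
Tonic triad of F minor = root + minor 3rd + perfect 5th = F Ab C
= F minor; triad = F Ab C


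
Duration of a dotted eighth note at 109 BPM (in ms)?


Step by step:
One quarter-note beat = 60000 / BPM = 60000 / 109 ms
Dotted eighth note = 3/4 × quarter note
Duration = 3/4 × 60000 / 109 = 45000 / 109
= 412.8 ms


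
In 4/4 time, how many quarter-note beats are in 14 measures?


Reasoning:
Time signature 4/4: the bottom number 4 means the quarter note gets one count
The top number 4 means 4 quarter-note beats per measure
Total = 4 × 14 measures
= 56 quarter-note beats


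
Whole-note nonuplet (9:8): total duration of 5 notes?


Let's work it out.
Nonuplet: 9 notes occupy the space of 8 whole notes
Space = 8 × 4 = 32 beats
Each nonuplet note = 32 / 9 = 32/9 beats
5 notes = 5 × 32/9 = 160/9
= 160/9 beats


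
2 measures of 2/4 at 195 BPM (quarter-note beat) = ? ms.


Quarter-note beat duration = 60000 / 195 ms
Beats per measure (2/4) = 2
One measure = 2 × 60000 / 195 = 120000 / 195 ms
2 measures = 2 × 120000 / 195 = 240000 / 195
= 1230.8 ms


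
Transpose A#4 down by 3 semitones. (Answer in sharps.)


Solution.
A#4: chromatic position 10 in octave 4 → absolute = 4×12 + 10 = 58
Transpose down 3: 58 - 3 = 55
55 = 4×12 + 7 → G in octave 4
Result = G4


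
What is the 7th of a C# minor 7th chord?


Minor 7th chord = root + minor 3rd + perfect 5th + minor 7th
Seventh chords stack in thirds, so the letter names are C-E-G-B
Root: C#
Minor 3rd above C#: E
Perfect 5th above C#: G#
Minor 7th above C#: B
The 7th = B


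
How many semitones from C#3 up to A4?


Absolute semitone position = octave×12 + chromatic position
C#3: 3×12 + 1 = 37
A4: 4×12 + 9 = 57
Difference = 57 - 37 = 20
= 20 semitones


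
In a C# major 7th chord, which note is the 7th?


Let's work it out.
Major 7th chord = root + major 3rd + perfect 5th + major 7th
Seventh chords stack in thirds, so the letter names are C-E-G-B
Root: C#
Major 3rd above C#: E#
Perfect 5th above C#: G#
Major 7th above C#: B#
The 7th = B#


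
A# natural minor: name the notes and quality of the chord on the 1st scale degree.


A# natural minor scale: A# B# C# D# E# F# G#
Diatonic triad on degree 1 stacks scale notes 1, 3, 5: A# C# E#
A#→C# = 3 semitones; A#→E# = 7 semitones → minor triad
= A# C# E# (minor)


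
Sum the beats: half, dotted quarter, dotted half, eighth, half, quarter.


Beat values:
  half = 2 beats
  dotted quarter = 1.5 beats
  dotted half = 3 beats
  eighth = 0.5 beats
  half = 2 beats
  quarter = 1 beat
Sum = 2 + 1.5 + 3 + 0.5 + 2 + 1
= 10 beats


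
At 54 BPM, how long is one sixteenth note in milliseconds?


Let's work it out.
One quarter-note beat = 60000 / BPM = 60000 / 54 ms
Sixteenth note = 1/4 × quarter note
Duration = 1/4 × 60000 / 54 = 15000 / 54
= 277.8 ms


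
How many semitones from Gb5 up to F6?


Step by step:
Absolute semitone position = octave×12 + chromatic position
Gb5: 5×12 + 6 = 66
F6: 6×12 + 5 = 77
Difference = 77 - 66 = 11
= 11 semitones


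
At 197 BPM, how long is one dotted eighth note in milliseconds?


Reasoning:
One quarter-note beat = 60000 / BPM = 60000 / 197 ms
Dotted eighth note = 3/4 × quarter note
Duration = 3/4 × 60000 / 197 = 45000 / 197
= 228.4 ms


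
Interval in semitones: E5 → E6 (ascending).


Working:
Absolute semitone position = octave×12 + chromatic position
E5: 5×12 + 4 = 64
E6: 6×12 + 4 = 76
Difference = 76 - 64 = 12
= 12 semitones


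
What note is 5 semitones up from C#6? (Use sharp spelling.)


C#6: chromatic position 1 in octave 6 → absolute = 6×12 + 1 = 73
Transpose up 5: 73 + 5 = 78
78 = 6×12 + 6 → F# in octave 6
Result = F#6


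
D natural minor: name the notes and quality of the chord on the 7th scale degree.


D natural minor scale: D E F G A Bb C
Diatonic triad on degree 7 stacks scale notes 7, 2, 4: C E G
C→E = 4 semitones; C→G = 7 semitones → major triad
= C E G (major)


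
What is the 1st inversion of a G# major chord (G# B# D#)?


Root position: G# B# D#
1st inversion: move root up an octave
Bass note: B#
Notes (bottom to top) = B# D# G#


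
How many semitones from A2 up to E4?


Solution.
Absolute semitone position = octave×12 + chromatic position
A2: 2×12 + 9 = 33
E4: 4×12 + 4 = 52
Difference = 52 - 33 = 19
= 19 semitones


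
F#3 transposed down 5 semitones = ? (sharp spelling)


Step by step:
F#3: chromatic position 6 in octave 3 → absolute = 3×12 + 6 = 42
Transpose down 5: 42 - 5 = 37
37 = 3×12 + 1 → C# in octave 3
Result = C#3


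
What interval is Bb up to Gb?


Step by step:
Letter names: B → G spans 6 letter names → a 6th
Semitones: Bb → Gb = 8 half-steps
A 6th of 8 semitones is a minor 6th
= minor 6th


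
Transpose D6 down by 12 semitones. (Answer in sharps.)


Step by step:
D6: chromatic position 2 in octave 6 → absolute = 6×12 + 2 = 74
Transpose down 12: 74 - 12 = 62
62 = 5×12 + 2 → D in octave 5
Result = D5


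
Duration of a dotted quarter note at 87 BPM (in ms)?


Step by step:
One quarter-note beat = 60000 / BPM = 60000 / 87 ms
Dotted quarter note = 3/2 × quarter note
Duration = 3/2 × 60000 / 87 = 90000 / 87
= 1034.5 ms


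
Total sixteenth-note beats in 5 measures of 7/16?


Solution.
Time signature 7/16: the bottom number 16 means the sixteenth note gets one count
The top number 7 means 7 sixteenth-note beats per measure
Total = 7 × 5 measures
= 35 sixteenth-note beats


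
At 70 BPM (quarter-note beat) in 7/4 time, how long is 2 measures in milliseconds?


Working:
Quarter-note beat duration = 60000 / 70 ms
Beats per measure (7/4) = 7
One measure = 7 × 60000 / 70 = 420000 / 70 ms
2 measures = 2 × 420000 / 70 = 840000 / 70
= 12000.0 ms


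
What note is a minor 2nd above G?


Step by step:
A 2nd spans 2 letter names, so from G we land on A
A minor 2nd = 1 semitone above G
Spell A at that pitch: Ab
= Ab


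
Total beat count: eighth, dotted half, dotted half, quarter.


Solution.
Beat values:
  eighth = 0.5 beats
  dotted half = 3 beats
  dotted half = 3 beats
  quarter = 1 beat
Sum = 0.5 + 3 + 3 + 1
= 7.5 beats


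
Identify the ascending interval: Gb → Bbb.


Let's work it out.
Letter names: G → B spans 3 letter names → a 3rd
Semitones: Gb → Bbb = 3 half-steps
A 3rd of 3 semitones is a minor 3rd
= minor 3rd


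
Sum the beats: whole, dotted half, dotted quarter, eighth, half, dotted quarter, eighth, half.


Let's work it out.
Beat values:
  whole = 4 beats
  dotted half = 3 beats
  dotted quarter = 1.5 beats
  eighth = 0.5 beats
  half = 2 beats
  dotted quarter = 1.5 beats
  eighth = 0.5 beats
  half = 2 beats
Sum = 4 + 3 + 1.5 + 0.5 + 2 + 1.5 + 0.5 + 2
= 15 beats


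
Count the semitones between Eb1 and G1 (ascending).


Working:
Absolute semitone position = octave×12 + chromatic position
Eb1: 1×12 + 3 = 15
G1: 1×12 + 7 = 19
Difference = 19 - 15 = 4
= 4 semitones


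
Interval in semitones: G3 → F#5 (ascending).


Absolute semitone position = octave×12 + chromatic position
G3: 3×12 + 7 = 43
F#5: 5×12 + 6 = 66
Difference = 66 - 43 = 23
= 23 semitones


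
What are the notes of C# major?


Major scale pattern: W-W-H-W-W-W-H (2-2-1-2-2-2-1 semitones)
Starting from C#:
  C# + 2 semitones → D#
  D# + 2 semitones → E#
  E# + 1 semitone → F#
  F# + 2 semitones → G#
  G# + 2 semitones → A#
  A# + 2 semitones → B#
  B# + 1 semitone → C#
Scale = C# D# E# F# G# A# B#


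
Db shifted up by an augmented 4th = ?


Solution.
augmented 4th: 4 letter names, 6 semitones
Letter: D + 3 → G
Pitch: Db + 6 semitones, spelled as a G → G
= G


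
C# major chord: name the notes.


Working:
Major triad = root + major 3rd (4 semitones) + perfect 5th (7 semitones)
A triad on C# stacks thirds, so the chord tones use letter names C-E-G
Root: C#
Major 3rd above C#: E#
Perfect 5th above C#: G#
Chord = C# E# G#


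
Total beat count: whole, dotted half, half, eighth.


Solution.
Beat values:
  whole = 4 beats
  dotted half = 3 beats
  half = 2 beats
  eighth = 0.5 beats
Sum = 4 + 3 + 2 + 0.5
= 9.5 beats


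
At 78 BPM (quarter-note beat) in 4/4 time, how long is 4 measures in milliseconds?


Solution.
Quarter-note beat duration = 60000 / 78 ms
Beats per measure (4/4) = 4
One measure = 4 × 60000 / 78 = 240000 / 78 ms
4 measures = 4 × 240000 / 78 = 960000 / 78
= 12307.7 ms


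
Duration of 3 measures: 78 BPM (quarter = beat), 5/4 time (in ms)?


Quarter-note beat duration = 60000 / 78 ms
Beats per measure (5/4) = 5
One measure = 5 × 60000 / 78 = 300000 / 78 ms
3 measures = 3 × 300000 / 78 = 900000 / 78
= 11538.5 ms


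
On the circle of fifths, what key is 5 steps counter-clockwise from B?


Each counter-clockwise step moves down a perfect 5th (= up a perfect 4th)
From B: B → E → A → D → G → C
= C


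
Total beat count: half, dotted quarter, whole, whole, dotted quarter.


Beat values:
  half = 2 beats
  dotted quarter = 1.5 beats
  whole = 4 beats
  whole = 4 beats
  dotted quarter = 1.5 beats
Sum = 2 + 1.5 + 4 + 4 + 1.5
= 13 beats


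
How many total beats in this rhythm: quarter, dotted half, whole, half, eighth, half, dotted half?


Let's work it out.
Beat values:
  quarter = 1 beat
  dotted half = 3 beats
  whole = 4 beats
  half = 2 beats
  eighth = 0.5 beats
  half = 2 beats
  dotted half = 3 beats
Sum = 1 + 3 + 4 + 2 + 0.5 + 2 + 3
= 15.5 beats


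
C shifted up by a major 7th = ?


Reasoning:
major 7th: 7 letter names, 11 semitones
Letter: C + 6 → B
Pitch: C + 11 semitones, spelled as a B → B
= B


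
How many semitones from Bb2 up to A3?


Absolute semitone position = octave×12 + chromatic position
Bb2: 2×12 + 10 = 34
A3: 3×12 + 9 = 45
Difference = 45 - 34 = 11
= 11 semitones


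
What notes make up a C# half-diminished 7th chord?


Step by step:
Half-diminished 7th chord = root + minor 3rd + diminished 5th + minor 7th
Seventh chords stack in thirds, so the letter names are C-E-G-B
Root: C#
Minor 3rd above C#: E
Diminished 5th above C#: G
Minor 7th above C#: B
Chord = C# E G B


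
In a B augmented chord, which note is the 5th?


Augmented triad = root + major 3rd (4 semitones) + augmented 5th (8 semitones)
A triad on B stacks thirds, so the chord tones use letter names B-D-F
Root: B
Major 3rd above B: D#
Augmented 5th above B: F##
The 5th = F##


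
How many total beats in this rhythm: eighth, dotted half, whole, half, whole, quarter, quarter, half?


Beat values:
  eighth = 0.5 beats
  dotted half = 3 beats
  whole = 4 beats
  half = 2 beats
  whole = 4 beats
  quarter = 1 beat
  quarter = 1 beat
  half = 2 beats
Sum = 0.5 + 3 + 4 + 2 + 4 + 1 + 1 + 2
= 17.5 beats


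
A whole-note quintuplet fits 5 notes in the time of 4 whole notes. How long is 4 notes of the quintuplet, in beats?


Step by step:
Quintuplet: 5 notes occupy the space of 4 whole notes
Space = 4 × 4 = 16 beats
Each quintuplet note = 16 / 5 = 16/5 beats
4 notes = 4 × 16/5 = 64/5
= 64/5 beats


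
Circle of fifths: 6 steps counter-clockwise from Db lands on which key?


Each counter-clockwise step moves down a perfect 5th (= up a perfect 4th)
From Db: Db → F#/Gb → B → E → A → D → G
= G


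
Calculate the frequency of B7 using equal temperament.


f = 440 × 2^(n/12) where n = semitones from A4
B7: 38 semitones from A4
f = 440 × 2^(38/12)
f = 3951.07 Hz


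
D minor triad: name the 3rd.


Reasoning:
Minor triad = root + minor 3rd (3 semitones) + perfect 5th (7 semitones)
A triad on D stacks thirds, so the chord tones use letter names D-F-A
Root: D
Minor 3rd above D: F
Perfect 5th above D: A
The 3rd = F


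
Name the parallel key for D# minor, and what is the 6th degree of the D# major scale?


Step by step:
Parallel keys share the same tonic but differ in mode
D# minor → parallel is D# major
D# major scale: D# E# F## G# A# B# C##
= D# major; 6th degree = B#


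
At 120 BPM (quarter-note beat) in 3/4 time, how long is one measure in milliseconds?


Quarter-note beat duration = 60000 / 120 ms
Beats per measure (3/4) = 3
One measure = 3 × 60000 / 120 = 180000 / 120 ms
= 1500.0 ms


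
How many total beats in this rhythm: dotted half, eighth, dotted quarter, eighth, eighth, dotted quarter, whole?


Beat values:
  dotted half = 3 beats
  eighth = 0.5 beats
  dotted quarter = 1.5 beats
  eighth = 0.5 beats
  eighth = 0.5 beats
  dotted quarter = 1.5 beats
  whole = 4 beats
Sum = 3 + 0.5 + 1.5 + 0.5 + 0.5 + 1.5 + 4
= 11.5 beats


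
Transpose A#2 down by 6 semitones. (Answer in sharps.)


A#2: chromatic position 10 in octave 2 → absolute = 2×12 + 10 = 34
Transpose down 6: 34 - 6 = 28
28 = 2×12 + 4 → E in octave 2
Result = E2


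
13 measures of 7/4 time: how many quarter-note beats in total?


Step by step:
Time signature 7/4: the bottom number 4 means the quarter note gets one count
The top number 7 means 7 quarter-note beats per measure
Total = 7 × 13 measures
= 91 quarter-note beats


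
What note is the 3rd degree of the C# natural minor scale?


Solution.
Natural minor scale pattern: W-H-W-W-H-W-W (2-1-2-2-1-2-2 semitones)
Starting from C#:
  C# + 2 semitones → D#
  D# + 1 semitone → E
  E + 2 semitones → F#
  F# + 2 semitones → G#
  G# + 1 semitone → A
  A + 2 semitones → B
  B + 2 semitones → C#
Scale: C# D# E F# G# A B
Degree 3 = E


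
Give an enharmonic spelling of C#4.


Enharmonic notes sound the same pitch but are spelled with different letter names
C# and Db name the same pitch class
= Db4


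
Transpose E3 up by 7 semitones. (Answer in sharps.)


Solution.
E3: chromatic position 4 in octave 3 → absolute = 3×12 + 4 = 40
Transpose up 7: 40 + 7 = 47
47 = 3×12 + 11 → B in octave 3
Result = B3


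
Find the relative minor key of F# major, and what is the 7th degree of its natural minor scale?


Solution.
The relative minor shares the major's key signature and starts on its 6th degree
6th degree = a major 6th above the tonic; a major 6th above F# is D#
→ relative minor of F# major is D# minor
D# natural minor scale: D# E# F# G# A# B C#
= D# minor; 7th degree = C#


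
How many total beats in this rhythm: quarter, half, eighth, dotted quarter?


Beat values:
  quarter = 1 beat
  half = 2 beats
  eighth = 0.5 beats
  dotted quarter = 1.5 beats
Sum = 1 + 2 + 0.5 + 1.5
= 5 beats


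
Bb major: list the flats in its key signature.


Working:
Flat major keys: C(0), F(1), Bb(2), Eb(3), Ab(4), Db(5), Gb(6), Cb(7)
Bb major has 2 flats
Order of flats: Bb Eb Ab Db Gb Cb Fb → first 2: Bb, Eb
= Bb, Eb


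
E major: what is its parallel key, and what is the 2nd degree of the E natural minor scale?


Solution.
Parallel keys share the same tonic but differ in mode
E major → parallel is E minor
E natural minor scale: E F# G A B C D
= E minor; 2nd degree = F#


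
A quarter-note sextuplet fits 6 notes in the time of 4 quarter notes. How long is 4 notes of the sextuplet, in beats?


Let's work it out.
Sextuplet: 6 notes occupy the space of 4 quarter notes
Space = 4 × 1 = 4 beats
Each sextuplet note = 4 / 6 = 2/3 beats
4 notes = 4 × 2/3 = 8/3
= 8/3 beats


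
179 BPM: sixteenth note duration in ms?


Solution.
One quarter-note beat = 60000 / BPM = 60000 / 179 ms
Sixteenth note = 1/4 × quarter note
Duration = 1/4 × 60000 / 179 = 15000 / 179
= 83.8 ms


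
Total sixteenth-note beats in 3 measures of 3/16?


Working:
Time signature 3/16: the bottom number 16 means the sixteenth note gets one count
The top number 3 means 3 sixteenth-note beats per measure
Total = 3 × 3 measures
= 9 sixteenth-note beats


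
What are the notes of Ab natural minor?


Reasoning:
Natural minor scale pattern: W-H-W-W-H-W-W (2-1-2-2-1-2-2 semitones)
Starting from Ab:
  Ab + 2 semitones → Bb
  Bb + 1 semitone → Cb
  Cb + 2 semitones → Db
  Db + 2 semitones → Eb
  Eb + 1 semitone → Fb
  Fb + 2 semitones → Gb
  Gb + 2 semitones → Ab
Scale = Ab Bb Cb Db Eb Fb Gb


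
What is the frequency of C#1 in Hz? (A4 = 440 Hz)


Working:
f = 440 × 2^(n/12) where n = semitones from A4
C#1: -44 semitones from A4
f = 440 × 2^(-44/12)
f = 34.65 Hz


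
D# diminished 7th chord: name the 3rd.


Reasoning:
Diminished 7th chord = root + minor 3rd + diminished 5th + diminished 7th
Seventh chords stack in thirds, so the letter names are D-F-A-C
Root: D#
Minor 3rd above D#: F#
Diminished 5th above D#: A
Diminished 7th above D#: C
The 3rd = F#


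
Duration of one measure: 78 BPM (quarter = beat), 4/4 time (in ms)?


Quarter-note beat duration = 60000 / 78 ms
Beats per measure (4/4) = 4
One measure = 4 × 60000 / 78 = 240000 / 78 ms
= 3076.9 ms


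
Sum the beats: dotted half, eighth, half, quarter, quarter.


Beat values:
  dotted half = 3 beats
  eighth = 0.5 beats
  half = 2 beats
  quarter = 1 beat
  quarter = 1 beat
Sum = 3 + 0.5 + 2 + 1 + 1
= 7.5 beats


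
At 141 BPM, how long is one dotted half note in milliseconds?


Step by step:
One quarter-note beat = 60000 / BPM = 60000 / 141 ms
Dotted half note = 3 × quarter note
Duration = 3 × 60000 / 141 = 180000 / 141
= 1276.6 ms


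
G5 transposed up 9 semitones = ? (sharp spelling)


Let's work it out.
G5: chromatic position 7 in octave 5 → absolute = 5×12 + 7 = 67
Transpose up 9: 67 + 9 = 76
76 = 6×12 + 4 → E in octave 6
Result = E6


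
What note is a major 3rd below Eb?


A 3rd spans 3 letter names, so from E we land on C
A major 3rd = 4 semitones below Eb
Spell C at that pitch: Cb
= Cb


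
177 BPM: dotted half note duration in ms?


Let's work it out.
One quarter-note beat = 60000 / BPM = 60000 / 177 ms
Dotted half note = 3 × quarter note
Duration = 3 × 60000 / 177 = 180000 / 177
= 1016.9 ms


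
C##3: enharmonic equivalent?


Step by step:
Enharmonic notes sound the same pitch but are spelled with different letter names
C## and D name the same pitch class
= D3


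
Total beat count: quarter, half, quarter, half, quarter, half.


Reasoning:
Beat values:
  quarter = 1 beat
  half = 2 beats
  quarter = 1 beat
  half = 2 beats
  quarter = 1 beat
  half = 2 beats
Sum = 1 + 2 + 1 + 2 + 1 + 2
= 9 beats


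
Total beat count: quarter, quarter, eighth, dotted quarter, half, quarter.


Working:
Beat values:
  quarter = 1 beat
  quarter = 1 beat
  eighth = 0.5 beats
  dotted quarter = 1.5 beats
  half = 2 beats
  quarter = 1 beat
Sum = 1 + 1 + 0.5 + 1.5 + 2 + 1
= 7 beats


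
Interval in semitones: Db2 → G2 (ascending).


Absolute semitone position = octave×12 + chromatic position
Db2: 2×12 + 1 = 25
G2: 2×12 + 7 = 31
Difference = 31 - 25 = 6
= 6 semitones


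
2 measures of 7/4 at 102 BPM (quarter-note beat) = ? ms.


Reasoning:
Quarter-note beat duration = 60000 / 102 ms
Beats per measure (7/4) = 7
One measure = 7 × 60000 / 102 = 420000 / 102 ms
2 measures = 2 × 420000 / 102 = 840000 / 102
= 8235.3 ms


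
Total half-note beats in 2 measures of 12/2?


Working:
Time signature 12/2: the bottom number 2 means the half note gets one count
The top number 12 means 12 half-note beats per measure
Total = 12 × 2 measures
= 24 half-note beats


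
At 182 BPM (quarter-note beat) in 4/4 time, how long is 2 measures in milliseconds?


Reasoning:
Quarter-note beat duration = 60000 / 182 ms
Beats per measure (4/4) = 4
One measure = 4 × 60000 / 182 = 240000 / 182 ms
2 measures = 2 × 240000 / 182 = 480000 / 182
= 2637.4 ms


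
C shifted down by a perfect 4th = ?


Working:
perfect 4th: 4 letter names, 5 semitones
Letter: C - 3 → G
Pitch: C - 5 semitones, spelled as a G → G
= G


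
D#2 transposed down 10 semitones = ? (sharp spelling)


Step by step:
D#2: chromatic position 3 in octave 2 → absolute = 2×12 + 3 = 27
Transpose down 10: 27 - 10 = 17
17 = 1×12 + 5 → F in octave 1
Result = F1


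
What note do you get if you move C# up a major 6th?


major 6th: 6 letter names, 9 semitones
Letter: C + 5 → A
Pitch: C# + 9 semitones, spelled as an A → A#
= A#


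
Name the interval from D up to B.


Let's work it out.
Letter names: D → B spans 6 letter names → a 6th
Semitones: D → B = 9 half-steps
A 6th of 9 semitones is a major 6th
= major 6th


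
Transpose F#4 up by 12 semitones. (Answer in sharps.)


Solution.
F#4: chromatic position 6 in octave 4 → absolute = 4×12 + 6 = 54
Transpose up 12: 54 + 12 = 66
66 = 5×12 + 6 → F# in octave 5
Result = F#5


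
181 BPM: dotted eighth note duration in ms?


Solution.
One quarter-note beat = 60000 / BPM = 60000 / 181 ms
Dotted eighth note = 3/4 × quarter note
Duration = 3/4 × 60000 / 181 = 45000 / 181
= 248.6 ms


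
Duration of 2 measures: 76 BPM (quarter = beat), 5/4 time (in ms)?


Reasoning:
Quarter-note beat duration = 60000 / 76 ms
Beats per measure (5/4) = 5
One measure = 5 × 60000 / 76 = 300000 / 76 ms
2 measures = 2 × 300000 / 76 = 600000 / 76
= 7894.7 ms


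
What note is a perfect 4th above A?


A 4th spans 4 letter names, so from A we land on D
A perfect 4th = 5 semitones above A
Spell D at that pitch: D
= D


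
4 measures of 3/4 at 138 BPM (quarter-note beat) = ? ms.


Solution.
Quarter-note beat duration = 60000 / 138 ms
Beats per measure (3/4) = 3
One measure = 3 × 60000 / 138 = 180000 / 138 ms
4 measures = 4 × 180000 / 138 = 720000 / 138
= 5217.4 ms


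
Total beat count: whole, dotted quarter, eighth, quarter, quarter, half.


Step by step:
Beat values:
  whole = 4 beats
  dotted quarter = 1.5 beats
  eighth = 0.5 beats
  quarter = 1 beat
  quarter = 1 beat
  half = 2 beats
Sum = 4 + 1.5 + 0.5 + 1 + 1 + 2
= 10 beats


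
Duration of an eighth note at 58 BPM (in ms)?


One quarter-note beat = 60000 / BPM = 60000 / 58 ms
Eighth note = 1/2 × quarter note
Duration = 1/2 × 60000 / 58 = 30000 / 58
= 517.2 ms


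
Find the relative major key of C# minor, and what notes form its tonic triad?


Working:
The relative major shares the key signature and is a minor 3rd above the minor tonic
A minor 3rd above C# is E
→ relative major of C# minor is E major
Tonic triad of E major = root + major 3rd + perfect 5th = E G# B
= E major; triad = E G# B


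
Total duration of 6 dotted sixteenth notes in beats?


Reasoning:
Base sixteenth note = 1/4 beats
Dot 1 adds half the previous value: +1/8
One dotted sixteenth = 1/4 + 1/8 = 3/8
6 of them = 6 × 3/8 = 9/4
= 9/4 beats


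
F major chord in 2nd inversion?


Working:
Root position: F A C
2nd inversion: move root and 3rd up an octave
Bass note: C
Notes (bottom to top) = C F A


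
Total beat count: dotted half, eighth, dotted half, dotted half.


Step by step:
Beat values:
  dotted half = 3 beats
  eighth = 0.5 beats
  dotted half = 3 beats
  dotted half = 3 beats
Sum = 3 + 0.5 + 3 + 3
= 9.5 beats


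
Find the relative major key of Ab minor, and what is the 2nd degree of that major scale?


Solution.
The relative major shares the key signature and is a minor 3rd above the minor tonic
A minor 3rd above Ab is Cb
→ relative major of Ab minor is Cb major
Cb major scale: Cb Db Eb Fb Gb Ab Bb
= Cb major; 2nd degree = Db


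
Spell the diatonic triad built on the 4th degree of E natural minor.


Step by step:
E natural minor scale: E F# G A B C D
Diatonic triad on degree 4 stacks scale notes 4, 6, 1: A C E
A→C = 3 semitones; A→E = 7 semitones → minor triad
= A C E (minor)


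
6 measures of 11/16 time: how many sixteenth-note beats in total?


Time signature 11/16: the bottom number 16 means the sixteenth note gets one count
The top number 11 means 11 sixteenth-note beats per measure
Total = 11 × 6 measures
= 66 sixteenth-note beats


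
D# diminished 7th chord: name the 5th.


Reasoning:
Diminished 7th chord = root + minor 3rd + diminished 5th + diminished 7th
Seventh chords stack in thirds, so the letter names are D-F-A-C
Root: D#
Minor 3rd above D#: F#
Diminished 5th above D#: A
Diminished 7th above D#: C
The 5th = A


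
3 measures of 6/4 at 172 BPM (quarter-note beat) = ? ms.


Step by step:
Quarter-note beat duration = 60000 / 172 ms
Beats per measure (6/4) = 6
One measure = 6 × 60000 / 172 = 360000 / 172 ms
3 measures = 3 × 360000 / 172 = 1080000 / 172
= 6279.1 ms


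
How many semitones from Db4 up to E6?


Working:
Absolute semitone position = octave×12 + chromatic position
Db4: 4×12 + 1 = 49
E6: 6×12 + 4 = 76
Difference = 76 - 49 = 27
= 27 semitones


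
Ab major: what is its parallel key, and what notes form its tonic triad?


Parallel keys share the same tonic but differ in mode
Ab major → parallel is Ab minor
Tonic triad of Ab minor = Ab Cb Eb
= Ab minor; triad = Ab Cb Eb


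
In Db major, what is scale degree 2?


Let's work it out.
Major scale pattern: W-W-H-W-W-W-H (2-2-1-2-2-2-1 semitones)
Starting from Db:
  Db + 2 semitones → Eb
  Eb + 2 semitones → F
  F + 1 semitone → Gb
  Gb + 2 semitones → Ab
  Ab + 2 semitones → Bb
  Bb + 2 semitones → C
  C + 1 semitone → Db
Scale: Db Eb F Gb Ab Bb C
Degree 2 = Eb


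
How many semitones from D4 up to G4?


Let's work it out.
Absolute semitone position = octave×12 + chromatic position
D4: 4×12 + 2 = 50
G4: 4×12 + 7 = 55
Difference = 55 - 50 = 5
= 5 semitones


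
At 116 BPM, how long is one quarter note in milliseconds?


Reasoning:
One quarter-note beat = 60000 / BPM = 60000 / 116 ms
Duration = 60000 / 116
= 517.2 ms


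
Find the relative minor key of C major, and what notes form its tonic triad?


Solution.
The relative minor shares the major's key signature and starts on its 6th degree
6th degree = a major 6th above the tonic; a major 6th above C is A
→ relative minor of C major is A minor
Tonic triad of A minor = root + minor 3rd + perfect 5th = A C E
= A minor; triad = A C E


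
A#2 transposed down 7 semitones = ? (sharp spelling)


Reasoning:
A#2: chromatic position 10 in octave 2 → absolute = 2×12 + 10 = 34
Transpose down 7: 34 - 7 = 27
27 = 2×12 + 3 → D# in octave 2
Result = D#2


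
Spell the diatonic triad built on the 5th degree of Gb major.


Working:
Gb major scale: Gb Ab Bb Cb Db Eb F
Diatonic triad on degree 5 stacks scale notes 5, 7, 2: Db F Ab
Db→F = 4 semitones; Db→Ab = 7 semitones → major triad
= Db F Ab (major)


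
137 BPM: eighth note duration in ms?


One quarter-note beat = 60000 / BPM = 60000 / 137 ms
Eighth note = 1/2 × quarter note
Duration = 1/2 × 60000 / 137 = 30000 / 137
= 219.0 ms


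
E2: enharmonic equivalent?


Enharmonic notes sound the same pitch but are spelled with different letter names
E and D## name the same pitch class
= D##2


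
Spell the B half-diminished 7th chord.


Half-diminished 7th chord = root + minor 3rd + diminished 5th + minor 7th
Seventh chords stack in thirds, so the letter names are B-D-F-A
Root: B
Minor 3rd above B: D
Diminished 5th above B: F
Minor 7th above B: A
Chord = B D F A


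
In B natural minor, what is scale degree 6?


Natural minor scale pattern: W-H-W-W-H-W-W (2-1-2-2-1-2-2 semitones)
Starting from B:
  B + 2 semitones → C#
  C# + 1 semitone → D
  D + 2 semitones → E
  E + 2 semitones → F#
  F# + 1 semitone → G
  G + 2 semitones → A
  A + 2 semitones → B
Scale: B C# D E F# G A
Degree 6 = G


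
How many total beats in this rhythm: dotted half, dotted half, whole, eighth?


Let's work it out.
Beat values:
  dotted half = 3 beats
  dotted half = 3 beats
  whole = 4 beats
  eighth = 0.5 beats
Sum = 3 + 3 + 4 + 0.5
= 10.5 beats


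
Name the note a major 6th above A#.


Reasoning:
A 6th spans 6 letter names, so from A we land on F
A major 6th = 9 semitones above A#
Spell F at that pitch: F##
= F##


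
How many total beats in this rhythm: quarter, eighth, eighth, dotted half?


Let's work it out.
Beat values:
  quarter = 1 beat
  eighth = 0.5 beats
  eighth = 0.5 beats
  dotted half = 3 beats
Sum = 1 + 0.5 + 0.5 + 3
= 5 beats


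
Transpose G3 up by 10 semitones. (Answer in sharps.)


G3: chromatic position 7 in octave 3 → absolute = 3×12 + 7 = 43
Transpose up 10: 43 + 10 = 53
53 = 4×12 + 5 → F in octave 4
Result = F4


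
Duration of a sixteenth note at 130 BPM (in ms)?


One quarter-note beat = 60000 / BPM = 60000 / 130 ms
Sixteenth note = 1/4 × quarter note
Duration = 1/4 × 60000 / 130 = 15000 / 130
= 115.4 ms


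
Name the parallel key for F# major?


Parallel keys share the same tonic but differ in mode
F# major → parallel is F# minor
= F# minor


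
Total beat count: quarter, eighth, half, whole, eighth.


Step by step:
Beat values:
  quarter = 1 beat
  eighth = 0.5 beats
  half = 2 beats
  whole = 4 beats
  eighth = 0.5 beats
Sum = 1 + 0.5 + 2 + 4 + 0.5
= 8 beats


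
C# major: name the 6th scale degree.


Let's work it out.
Major scale pattern: W-W-H-W-W-W-H (2-2-1-2-2-2-1 semitones)
Starting from C#:
  C# + 2 semitones → D#
  D# + 2 semitones → E#
  E# + 1 semitone → F#
  F# + 2 semitones → G#
  G# + 2 semitones → A#
  A# + 2 semitones → B#
  B# + 1 semitone → C#
Scale: C# D# E# F# G# A# B#
Degree 6 = A#


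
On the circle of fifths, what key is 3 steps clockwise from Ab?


Working:
Each clockwise step on the circle of fifths moves up a perfect 5th
From Ab: Ab → Eb → Bb → F
= F


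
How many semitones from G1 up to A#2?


Absolute semitone position = octave×12 + chromatic position
G1: 1×12 + 7 = 19
A#2: 2×12 + 10 = 34
Difference = 34 - 19 = 15
= 15 semitones


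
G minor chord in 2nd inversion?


Solution.
Root position: G Bb D
2nd inversion: move root and 3rd up an octave
Bass note: D
Notes (bottom to top) = D G Bb


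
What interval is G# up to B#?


Letter names: G → B spans 3 letter names → a 3rd
Semitones: G# → B# = 4 half-steps
A 3rd of 4 semitones is a major 3rd
= major 3rd


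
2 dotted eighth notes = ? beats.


Base eighth note = 1/2 beats
Dot 1 adds half the previous value: +1/4
One dotted eighth = 1/2 + 1/4 = 3/4
2 of them = 2 × 3/4 = 3/2
= 3/2 beats


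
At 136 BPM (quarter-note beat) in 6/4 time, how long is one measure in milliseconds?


Let's work it out.
Quarter-note beat duration = 60000 / 136 ms
Beats per measure (6/4) = 6
One measure = 6 × 60000 / 136 = 360000 / 136 ms
= 2647.1 ms


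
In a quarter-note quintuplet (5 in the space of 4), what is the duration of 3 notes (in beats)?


Solution.
Quintuplet: 5 notes occupy the space of 4 quarter notes
Space = 4 × 1 = 4 beats
Each quintuplet note = 4 / 5 = 4/5 beats
3 notes = 3 × 4/5 = 12/5
= 12/5 beats


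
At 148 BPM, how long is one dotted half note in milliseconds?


Reasoning:
One quarter-note beat = 60000 / BPM = 60000 / 148 ms
Dotted half note = 3 × quarter note
Duration = 3 × 60000 / 148 = 180000 / 148
= 1216.2 ms


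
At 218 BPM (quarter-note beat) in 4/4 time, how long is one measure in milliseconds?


Let's work it out.
Quarter-note beat duration = 60000 / 218 ms
Beats per measure (4/4) = 4
One measure = 4 × 60000 / 218 = 240000 / 218 ms
= 1100.9 ms


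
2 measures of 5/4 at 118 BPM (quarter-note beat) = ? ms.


Quarter-note beat duration = 60000 / 118 ms
Beats per measure (5/4) = 5
One measure = 5 × 60000 / 118 = 300000 / 118 ms
2 measures = 2 × 300000 / 118 = 600000 / 118
= 5084.7 ms


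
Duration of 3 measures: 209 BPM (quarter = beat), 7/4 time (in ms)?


Quarter-note beat duration = 60000 / 209 ms
Beats per measure (7/4) = 7
One measure = 7 × 60000 / 209 = 420000 / 209 ms
3 measures = 3 × 420000 / 209 = 1260000 / 209
= 6028.7 ms


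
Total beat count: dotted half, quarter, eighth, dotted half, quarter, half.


Beat values:
  dotted half = 3 beats
  quarter = 1 beat
  eighth = 0.5 beats
  dotted half = 3 beats
  quarter = 1 beat
  half = 2 beats
Sum = 3 + 1 + 0.5 + 3 + 1 + 2
= 10.5 beats


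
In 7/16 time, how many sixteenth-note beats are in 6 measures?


Time signature 7/16: the bottom number 16 means the sixteenth note gets one count
The top number 7 means 7 sixteenth-note beats per measure
Total = 7 × 6 measures
= 42 sixteenth-note beats


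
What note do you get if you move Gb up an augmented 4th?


augmented 4th: 4 letter names, 6 semitones
Letter: G + 3 → C
Pitch: Gb + 6 semitones, spelled as a C → C
= C


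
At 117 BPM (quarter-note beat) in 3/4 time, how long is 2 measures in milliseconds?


Solution.
Quarter-note beat duration = 60000 / 117 ms
Beats per measure (3/4) = 3
One measure = 3 × 60000 / 117 = 180000 / 117 ms
2 measures = 2 × 180000 / 117 = 360000 / 117
= 3076.9 ms


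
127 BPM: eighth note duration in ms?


Step by step:
One quarter-note beat = 60000 / BPM = 60000 / 127 ms
Eighth note = 1/2 × quarter note
Duration = 1/2 × 60000 / 127 = 30000 / 127
= 236.2 ms


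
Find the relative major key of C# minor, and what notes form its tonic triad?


Step by step:
The relative major shares the key signature and is a minor 3rd above the minor tonic
A minor 3rd above C# is E
→ relative major of C# minor is E major
Tonic triad of E major = root + major 3rd + perfect 5th = E G# B
= E major; triad = E G# B


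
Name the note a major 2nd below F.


Let's work it out.
A 2nd spans 2 letter names, so from F we land on E
A major 2nd = 2 semitones below F
Spell E at that pitch: Eb
= Eb


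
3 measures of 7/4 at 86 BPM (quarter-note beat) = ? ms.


Reasoning:
Quarter-note beat duration = 60000 / 86 ms
Beats per measure (7/4) = 7
One measure = 7 × 60000 / 86 = 420000 / 86 ms
3 measures = 3 × 420000 / 86 = 1260000 / 86
= 14651.2 ms


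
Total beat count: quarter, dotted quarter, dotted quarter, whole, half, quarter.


Let's work it out.
Beat values:
  quarter = 1 beat
  dotted quarter = 1.5 beats
  dotted quarter = 1.5 beats
  whole = 4 beats
  half = 2 beats
  quarter = 1 beat
Sum = 1 + 1.5 + 1.5 + 4 + 2 + 1
= 11 beats


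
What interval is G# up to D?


Letter names: G → D spans 5 letter names → a 5th
Semitones: G# → D = 6 half-steps
A 5th of 6 semitones is a diminished 5th
= diminished 5th


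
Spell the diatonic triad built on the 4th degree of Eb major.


Let's work it out.
Eb major scale: Eb F G Ab Bb C D
Diatonic triad on degree 4 stacks scale notes 4, 6, 1: Ab C Eb
Ab→C = 4 semitones; Ab→Eb = 7 semitones → major triad
= Ab C Eb (major)


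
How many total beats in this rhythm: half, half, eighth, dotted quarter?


Beat values:
  half = 2 beats
  half = 2 beats
  eighth = 0.5 beats
  dotted quarter = 1.5 beats
Sum = 2 + 2 + 0.5 + 1.5
= 6 beats
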